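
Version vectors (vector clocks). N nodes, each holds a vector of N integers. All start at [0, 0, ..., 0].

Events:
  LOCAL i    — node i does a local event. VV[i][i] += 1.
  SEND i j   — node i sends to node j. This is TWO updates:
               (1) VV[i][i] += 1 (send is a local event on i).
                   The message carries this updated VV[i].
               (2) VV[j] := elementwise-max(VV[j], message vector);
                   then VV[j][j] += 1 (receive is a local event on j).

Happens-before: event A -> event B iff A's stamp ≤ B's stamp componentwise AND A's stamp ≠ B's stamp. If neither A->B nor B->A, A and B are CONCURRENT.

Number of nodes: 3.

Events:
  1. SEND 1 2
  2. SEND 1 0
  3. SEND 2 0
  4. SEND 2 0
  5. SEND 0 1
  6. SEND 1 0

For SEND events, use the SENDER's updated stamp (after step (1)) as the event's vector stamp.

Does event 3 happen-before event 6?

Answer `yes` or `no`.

Answer: yes

Derivation:
Initial: VV[0]=[0, 0, 0]
Initial: VV[1]=[0, 0, 0]
Initial: VV[2]=[0, 0, 0]
Event 1: SEND 1->2: VV[1][1]++ -> VV[1]=[0, 1, 0], msg_vec=[0, 1, 0]; VV[2]=max(VV[2],msg_vec) then VV[2][2]++ -> VV[2]=[0, 1, 1]
Event 2: SEND 1->0: VV[1][1]++ -> VV[1]=[0, 2, 0], msg_vec=[0, 2, 0]; VV[0]=max(VV[0],msg_vec) then VV[0][0]++ -> VV[0]=[1, 2, 0]
Event 3: SEND 2->0: VV[2][2]++ -> VV[2]=[0, 1, 2], msg_vec=[0, 1, 2]; VV[0]=max(VV[0],msg_vec) then VV[0][0]++ -> VV[0]=[2, 2, 2]
Event 4: SEND 2->0: VV[2][2]++ -> VV[2]=[0, 1, 3], msg_vec=[0, 1, 3]; VV[0]=max(VV[0],msg_vec) then VV[0][0]++ -> VV[0]=[3, 2, 3]
Event 5: SEND 0->1: VV[0][0]++ -> VV[0]=[4, 2, 3], msg_vec=[4, 2, 3]; VV[1]=max(VV[1],msg_vec) then VV[1][1]++ -> VV[1]=[4, 3, 3]
Event 6: SEND 1->0: VV[1][1]++ -> VV[1]=[4, 4, 3], msg_vec=[4, 4, 3]; VV[0]=max(VV[0],msg_vec) then VV[0][0]++ -> VV[0]=[5, 4, 3]
Event 3 stamp: [0, 1, 2]
Event 6 stamp: [4, 4, 3]
[0, 1, 2] <= [4, 4, 3]? True. Equal? False. Happens-before: True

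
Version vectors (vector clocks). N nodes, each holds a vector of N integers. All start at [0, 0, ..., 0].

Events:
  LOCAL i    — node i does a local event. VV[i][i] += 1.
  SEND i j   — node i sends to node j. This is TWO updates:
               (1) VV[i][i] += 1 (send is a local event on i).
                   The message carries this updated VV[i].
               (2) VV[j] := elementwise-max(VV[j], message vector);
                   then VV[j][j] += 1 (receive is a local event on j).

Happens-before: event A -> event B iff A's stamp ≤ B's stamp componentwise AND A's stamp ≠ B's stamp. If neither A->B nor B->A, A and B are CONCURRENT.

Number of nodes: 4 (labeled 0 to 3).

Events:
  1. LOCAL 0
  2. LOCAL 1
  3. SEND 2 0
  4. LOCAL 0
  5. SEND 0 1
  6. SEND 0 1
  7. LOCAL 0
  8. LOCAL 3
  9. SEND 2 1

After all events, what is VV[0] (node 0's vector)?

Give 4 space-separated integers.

Initial: VV[0]=[0, 0, 0, 0]
Initial: VV[1]=[0, 0, 0, 0]
Initial: VV[2]=[0, 0, 0, 0]
Initial: VV[3]=[0, 0, 0, 0]
Event 1: LOCAL 0: VV[0][0]++ -> VV[0]=[1, 0, 0, 0]
Event 2: LOCAL 1: VV[1][1]++ -> VV[1]=[0, 1, 0, 0]
Event 3: SEND 2->0: VV[2][2]++ -> VV[2]=[0, 0, 1, 0], msg_vec=[0, 0, 1, 0]; VV[0]=max(VV[0],msg_vec) then VV[0][0]++ -> VV[0]=[2, 0, 1, 0]
Event 4: LOCAL 0: VV[0][0]++ -> VV[0]=[3, 0, 1, 0]
Event 5: SEND 0->1: VV[0][0]++ -> VV[0]=[4, 0, 1, 0], msg_vec=[4, 0, 1, 0]; VV[1]=max(VV[1],msg_vec) then VV[1][1]++ -> VV[1]=[4, 2, 1, 0]
Event 6: SEND 0->1: VV[0][0]++ -> VV[0]=[5, 0, 1, 0], msg_vec=[5, 0, 1, 0]; VV[1]=max(VV[1],msg_vec) then VV[1][1]++ -> VV[1]=[5, 3, 1, 0]
Event 7: LOCAL 0: VV[0][0]++ -> VV[0]=[6, 0, 1, 0]
Event 8: LOCAL 3: VV[3][3]++ -> VV[3]=[0, 0, 0, 1]
Event 9: SEND 2->1: VV[2][2]++ -> VV[2]=[0, 0, 2, 0], msg_vec=[0, 0, 2, 0]; VV[1]=max(VV[1],msg_vec) then VV[1][1]++ -> VV[1]=[5, 4, 2, 0]
Final vectors: VV[0]=[6, 0, 1, 0]; VV[1]=[5, 4, 2, 0]; VV[2]=[0, 0, 2, 0]; VV[3]=[0, 0, 0, 1]

Answer: 6 0 1 0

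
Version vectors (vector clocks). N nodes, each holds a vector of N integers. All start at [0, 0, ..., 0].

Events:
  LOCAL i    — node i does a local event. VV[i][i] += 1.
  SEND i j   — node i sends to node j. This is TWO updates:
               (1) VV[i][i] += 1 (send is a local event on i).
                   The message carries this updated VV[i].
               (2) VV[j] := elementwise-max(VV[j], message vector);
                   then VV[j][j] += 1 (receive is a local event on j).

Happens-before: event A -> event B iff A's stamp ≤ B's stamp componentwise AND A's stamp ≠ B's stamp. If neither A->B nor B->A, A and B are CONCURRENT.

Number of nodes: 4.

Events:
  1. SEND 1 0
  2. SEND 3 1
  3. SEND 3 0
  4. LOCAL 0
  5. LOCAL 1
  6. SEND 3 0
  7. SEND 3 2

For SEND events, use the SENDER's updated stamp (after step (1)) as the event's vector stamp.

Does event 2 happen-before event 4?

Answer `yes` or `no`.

Answer: yes

Derivation:
Initial: VV[0]=[0, 0, 0, 0]
Initial: VV[1]=[0, 0, 0, 0]
Initial: VV[2]=[0, 0, 0, 0]
Initial: VV[3]=[0, 0, 0, 0]
Event 1: SEND 1->0: VV[1][1]++ -> VV[1]=[0, 1, 0, 0], msg_vec=[0, 1, 0, 0]; VV[0]=max(VV[0],msg_vec) then VV[0][0]++ -> VV[0]=[1, 1, 0, 0]
Event 2: SEND 3->1: VV[3][3]++ -> VV[3]=[0, 0, 0, 1], msg_vec=[0, 0, 0, 1]; VV[1]=max(VV[1],msg_vec) then VV[1][1]++ -> VV[1]=[0, 2, 0, 1]
Event 3: SEND 3->0: VV[3][3]++ -> VV[3]=[0, 0, 0, 2], msg_vec=[0, 0, 0, 2]; VV[0]=max(VV[0],msg_vec) then VV[0][0]++ -> VV[0]=[2, 1, 0, 2]
Event 4: LOCAL 0: VV[0][0]++ -> VV[0]=[3, 1, 0, 2]
Event 5: LOCAL 1: VV[1][1]++ -> VV[1]=[0, 3, 0, 1]
Event 6: SEND 3->0: VV[3][3]++ -> VV[3]=[0, 0, 0, 3], msg_vec=[0, 0, 0, 3]; VV[0]=max(VV[0],msg_vec) then VV[0][0]++ -> VV[0]=[4, 1, 0, 3]
Event 7: SEND 3->2: VV[3][3]++ -> VV[3]=[0, 0, 0, 4], msg_vec=[0, 0, 0, 4]; VV[2]=max(VV[2],msg_vec) then VV[2][2]++ -> VV[2]=[0, 0, 1, 4]
Event 2 stamp: [0, 0, 0, 1]
Event 4 stamp: [3, 1, 0, 2]
[0, 0, 0, 1] <= [3, 1, 0, 2]? True. Equal? False. Happens-before: True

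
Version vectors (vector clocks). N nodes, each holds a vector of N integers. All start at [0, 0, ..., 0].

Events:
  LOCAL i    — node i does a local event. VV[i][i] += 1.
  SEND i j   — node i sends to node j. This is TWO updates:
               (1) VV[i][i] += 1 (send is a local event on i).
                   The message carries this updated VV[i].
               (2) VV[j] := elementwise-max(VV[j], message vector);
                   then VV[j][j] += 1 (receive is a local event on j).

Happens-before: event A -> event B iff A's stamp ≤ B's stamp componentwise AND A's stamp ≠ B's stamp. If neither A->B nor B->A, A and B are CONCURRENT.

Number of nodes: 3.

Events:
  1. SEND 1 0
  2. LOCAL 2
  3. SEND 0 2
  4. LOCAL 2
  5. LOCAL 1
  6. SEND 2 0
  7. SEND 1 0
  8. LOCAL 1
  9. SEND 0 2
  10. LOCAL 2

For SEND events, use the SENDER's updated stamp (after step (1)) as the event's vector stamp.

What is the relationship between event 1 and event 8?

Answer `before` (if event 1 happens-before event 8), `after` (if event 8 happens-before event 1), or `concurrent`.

Initial: VV[0]=[0, 0, 0]
Initial: VV[1]=[0, 0, 0]
Initial: VV[2]=[0, 0, 0]
Event 1: SEND 1->0: VV[1][1]++ -> VV[1]=[0, 1, 0], msg_vec=[0, 1, 0]; VV[0]=max(VV[0],msg_vec) then VV[0][0]++ -> VV[0]=[1, 1, 0]
Event 2: LOCAL 2: VV[2][2]++ -> VV[2]=[0, 0, 1]
Event 3: SEND 0->2: VV[0][0]++ -> VV[0]=[2, 1, 0], msg_vec=[2, 1, 0]; VV[2]=max(VV[2],msg_vec) then VV[2][2]++ -> VV[2]=[2, 1, 2]
Event 4: LOCAL 2: VV[2][2]++ -> VV[2]=[2, 1, 3]
Event 5: LOCAL 1: VV[1][1]++ -> VV[1]=[0, 2, 0]
Event 6: SEND 2->0: VV[2][2]++ -> VV[2]=[2, 1, 4], msg_vec=[2, 1, 4]; VV[0]=max(VV[0],msg_vec) then VV[0][0]++ -> VV[0]=[3, 1, 4]
Event 7: SEND 1->0: VV[1][1]++ -> VV[1]=[0, 3, 0], msg_vec=[0, 3, 0]; VV[0]=max(VV[0],msg_vec) then VV[0][0]++ -> VV[0]=[4, 3, 4]
Event 8: LOCAL 1: VV[1][1]++ -> VV[1]=[0, 4, 0]
Event 9: SEND 0->2: VV[0][0]++ -> VV[0]=[5, 3, 4], msg_vec=[5, 3, 4]; VV[2]=max(VV[2],msg_vec) then VV[2][2]++ -> VV[2]=[5, 3, 5]
Event 10: LOCAL 2: VV[2][2]++ -> VV[2]=[5, 3, 6]
Event 1 stamp: [0, 1, 0]
Event 8 stamp: [0, 4, 0]
[0, 1, 0] <= [0, 4, 0]? True
[0, 4, 0] <= [0, 1, 0]? False
Relation: before

Answer: before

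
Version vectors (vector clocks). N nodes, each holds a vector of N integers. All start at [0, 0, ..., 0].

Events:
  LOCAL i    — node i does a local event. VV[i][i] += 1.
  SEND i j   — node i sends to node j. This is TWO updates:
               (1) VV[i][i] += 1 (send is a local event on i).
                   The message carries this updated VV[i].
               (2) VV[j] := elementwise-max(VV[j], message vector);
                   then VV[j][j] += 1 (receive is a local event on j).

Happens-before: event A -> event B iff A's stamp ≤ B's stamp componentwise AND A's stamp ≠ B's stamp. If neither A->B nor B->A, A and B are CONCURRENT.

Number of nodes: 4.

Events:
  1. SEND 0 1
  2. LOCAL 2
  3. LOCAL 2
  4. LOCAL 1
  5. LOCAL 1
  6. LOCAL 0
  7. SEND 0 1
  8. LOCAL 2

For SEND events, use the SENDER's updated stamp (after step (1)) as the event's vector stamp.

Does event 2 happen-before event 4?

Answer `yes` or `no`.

Initial: VV[0]=[0, 0, 0, 0]
Initial: VV[1]=[0, 0, 0, 0]
Initial: VV[2]=[0, 0, 0, 0]
Initial: VV[3]=[0, 0, 0, 0]
Event 1: SEND 0->1: VV[0][0]++ -> VV[0]=[1, 0, 0, 0], msg_vec=[1, 0, 0, 0]; VV[1]=max(VV[1],msg_vec) then VV[1][1]++ -> VV[1]=[1, 1, 0, 0]
Event 2: LOCAL 2: VV[2][2]++ -> VV[2]=[0, 0, 1, 0]
Event 3: LOCAL 2: VV[2][2]++ -> VV[2]=[0, 0, 2, 0]
Event 4: LOCAL 1: VV[1][1]++ -> VV[1]=[1, 2, 0, 0]
Event 5: LOCAL 1: VV[1][1]++ -> VV[1]=[1, 3, 0, 0]
Event 6: LOCAL 0: VV[0][0]++ -> VV[0]=[2, 0, 0, 0]
Event 7: SEND 0->1: VV[0][0]++ -> VV[0]=[3, 0, 0, 0], msg_vec=[3, 0, 0, 0]; VV[1]=max(VV[1],msg_vec) then VV[1][1]++ -> VV[1]=[3, 4, 0, 0]
Event 8: LOCAL 2: VV[2][2]++ -> VV[2]=[0, 0, 3, 0]
Event 2 stamp: [0, 0, 1, 0]
Event 4 stamp: [1, 2, 0, 0]
[0, 0, 1, 0] <= [1, 2, 0, 0]? False. Equal? False. Happens-before: False

Answer: no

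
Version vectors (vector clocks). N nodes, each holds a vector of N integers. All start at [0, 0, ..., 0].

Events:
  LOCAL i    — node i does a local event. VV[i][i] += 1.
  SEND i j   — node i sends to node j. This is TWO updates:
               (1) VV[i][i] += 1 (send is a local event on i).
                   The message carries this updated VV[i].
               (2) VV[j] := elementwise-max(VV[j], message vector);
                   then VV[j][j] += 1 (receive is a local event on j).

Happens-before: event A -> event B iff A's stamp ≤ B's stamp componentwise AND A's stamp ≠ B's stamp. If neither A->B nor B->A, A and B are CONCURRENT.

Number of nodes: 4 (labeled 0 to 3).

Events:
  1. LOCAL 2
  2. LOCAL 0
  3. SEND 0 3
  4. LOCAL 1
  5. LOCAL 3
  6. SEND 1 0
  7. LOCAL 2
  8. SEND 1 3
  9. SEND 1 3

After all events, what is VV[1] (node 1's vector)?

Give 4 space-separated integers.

Initial: VV[0]=[0, 0, 0, 0]
Initial: VV[1]=[0, 0, 0, 0]
Initial: VV[2]=[0, 0, 0, 0]
Initial: VV[3]=[0, 0, 0, 0]
Event 1: LOCAL 2: VV[2][2]++ -> VV[2]=[0, 0, 1, 0]
Event 2: LOCAL 0: VV[0][0]++ -> VV[0]=[1, 0, 0, 0]
Event 3: SEND 0->3: VV[0][0]++ -> VV[0]=[2, 0, 0, 0], msg_vec=[2, 0, 0, 0]; VV[3]=max(VV[3],msg_vec) then VV[3][3]++ -> VV[3]=[2, 0, 0, 1]
Event 4: LOCAL 1: VV[1][1]++ -> VV[1]=[0, 1, 0, 0]
Event 5: LOCAL 3: VV[3][3]++ -> VV[3]=[2, 0, 0, 2]
Event 6: SEND 1->0: VV[1][1]++ -> VV[1]=[0, 2, 0, 0], msg_vec=[0, 2, 0, 0]; VV[0]=max(VV[0],msg_vec) then VV[0][0]++ -> VV[0]=[3, 2, 0, 0]
Event 7: LOCAL 2: VV[2][2]++ -> VV[2]=[0, 0, 2, 0]
Event 8: SEND 1->3: VV[1][1]++ -> VV[1]=[0, 3, 0, 0], msg_vec=[0, 3, 0, 0]; VV[3]=max(VV[3],msg_vec) then VV[3][3]++ -> VV[3]=[2, 3, 0, 3]
Event 9: SEND 1->3: VV[1][1]++ -> VV[1]=[0, 4, 0, 0], msg_vec=[0, 4, 0, 0]; VV[3]=max(VV[3],msg_vec) then VV[3][3]++ -> VV[3]=[2, 4, 0, 4]
Final vectors: VV[0]=[3, 2, 0, 0]; VV[1]=[0, 4, 0, 0]; VV[2]=[0, 0, 2, 0]; VV[3]=[2, 4, 0, 4]

Answer: 0 4 0 0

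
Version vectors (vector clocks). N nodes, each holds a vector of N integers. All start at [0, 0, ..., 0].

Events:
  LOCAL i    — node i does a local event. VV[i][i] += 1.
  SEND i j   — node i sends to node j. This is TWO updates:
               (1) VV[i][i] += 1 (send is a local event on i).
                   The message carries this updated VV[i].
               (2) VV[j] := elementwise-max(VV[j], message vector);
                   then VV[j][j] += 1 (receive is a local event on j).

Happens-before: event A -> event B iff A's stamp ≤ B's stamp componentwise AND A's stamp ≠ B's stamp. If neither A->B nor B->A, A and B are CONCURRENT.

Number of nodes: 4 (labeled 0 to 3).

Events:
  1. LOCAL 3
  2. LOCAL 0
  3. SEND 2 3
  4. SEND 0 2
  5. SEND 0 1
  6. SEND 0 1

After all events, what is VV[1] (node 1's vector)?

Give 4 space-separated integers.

Answer: 4 2 0 0

Derivation:
Initial: VV[0]=[0, 0, 0, 0]
Initial: VV[1]=[0, 0, 0, 0]
Initial: VV[2]=[0, 0, 0, 0]
Initial: VV[3]=[0, 0, 0, 0]
Event 1: LOCAL 3: VV[3][3]++ -> VV[3]=[0, 0, 0, 1]
Event 2: LOCAL 0: VV[0][0]++ -> VV[0]=[1, 0, 0, 0]
Event 3: SEND 2->3: VV[2][2]++ -> VV[2]=[0, 0, 1, 0], msg_vec=[0, 0, 1, 0]; VV[3]=max(VV[3],msg_vec) then VV[3][3]++ -> VV[3]=[0, 0, 1, 2]
Event 4: SEND 0->2: VV[0][0]++ -> VV[0]=[2, 0, 0, 0], msg_vec=[2, 0, 0, 0]; VV[2]=max(VV[2],msg_vec) then VV[2][2]++ -> VV[2]=[2, 0, 2, 0]
Event 5: SEND 0->1: VV[0][0]++ -> VV[0]=[3, 0, 0, 0], msg_vec=[3, 0, 0, 0]; VV[1]=max(VV[1],msg_vec) then VV[1][1]++ -> VV[1]=[3, 1, 0, 0]
Event 6: SEND 0->1: VV[0][0]++ -> VV[0]=[4, 0, 0, 0], msg_vec=[4, 0, 0, 0]; VV[1]=max(VV[1],msg_vec) then VV[1][1]++ -> VV[1]=[4, 2, 0, 0]
Final vectors: VV[0]=[4, 0, 0, 0]; VV[1]=[4, 2, 0, 0]; VV[2]=[2, 0, 2, 0]; VV[3]=[0, 0, 1, 2]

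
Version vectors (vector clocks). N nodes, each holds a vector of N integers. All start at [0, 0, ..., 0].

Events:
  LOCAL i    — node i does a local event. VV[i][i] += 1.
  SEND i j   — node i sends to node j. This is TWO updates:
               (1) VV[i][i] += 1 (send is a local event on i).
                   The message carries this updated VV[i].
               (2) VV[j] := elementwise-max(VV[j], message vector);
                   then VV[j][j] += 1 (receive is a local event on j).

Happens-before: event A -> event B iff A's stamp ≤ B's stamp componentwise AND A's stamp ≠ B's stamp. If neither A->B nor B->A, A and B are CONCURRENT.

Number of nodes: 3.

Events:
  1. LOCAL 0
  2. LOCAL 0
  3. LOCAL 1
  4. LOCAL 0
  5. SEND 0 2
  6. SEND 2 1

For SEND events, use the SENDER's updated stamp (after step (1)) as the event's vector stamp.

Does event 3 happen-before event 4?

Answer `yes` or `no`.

Initial: VV[0]=[0, 0, 0]
Initial: VV[1]=[0, 0, 0]
Initial: VV[2]=[0, 0, 0]
Event 1: LOCAL 0: VV[0][0]++ -> VV[0]=[1, 0, 0]
Event 2: LOCAL 0: VV[0][0]++ -> VV[0]=[2, 0, 0]
Event 3: LOCAL 1: VV[1][1]++ -> VV[1]=[0, 1, 0]
Event 4: LOCAL 0: VV[0][0]++ -> VV[0]=[3, 0, 0]
Event 5: SEND 0->2: VV[0][0]++ -> VV[0]=[4, 0, 0], msg_vec=[4, 0, 0]; VV[2]=max(VV[2],msg_vec) then VV[2][2]++ -> VV[2]=[4, 0, 1]
Event 6: SEND 2->1: VV[2][2]++ -> VV[2]=[4, 0, 2], msg_vec=[4, 0, 2]; VV[1]=max(VV[1],msg_vec) then VV[1][1]++ -> VV[1]=[4, 2, 2]
Event 3 stamp: [0, 1, 0]
Event 4 stamp: [3, 0, 0]
[0, 1, 0] <= [3, 0, 0]? False. Equal? False. Happens-before: False

Answer: no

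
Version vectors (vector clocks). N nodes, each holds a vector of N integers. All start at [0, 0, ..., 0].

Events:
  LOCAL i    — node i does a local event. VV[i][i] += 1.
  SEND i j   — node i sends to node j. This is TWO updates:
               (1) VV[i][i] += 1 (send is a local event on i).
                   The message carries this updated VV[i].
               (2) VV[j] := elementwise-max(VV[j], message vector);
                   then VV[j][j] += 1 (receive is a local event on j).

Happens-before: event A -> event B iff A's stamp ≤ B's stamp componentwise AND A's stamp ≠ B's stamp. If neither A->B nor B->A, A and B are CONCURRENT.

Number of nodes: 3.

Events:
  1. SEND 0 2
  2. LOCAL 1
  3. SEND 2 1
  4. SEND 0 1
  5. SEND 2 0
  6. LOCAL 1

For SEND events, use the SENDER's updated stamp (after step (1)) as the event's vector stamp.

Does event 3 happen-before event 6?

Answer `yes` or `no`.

Initial: VV[0]=[0, 0, 0]
Initial: VV[1]=[0, 0, 0]
Initial: VV[2]=[0, 0, 0]
Event 1: SEND 0->2: VV[0][0]++ -> VV[0]=[1, 0, 0], msg_vec=[1, 0, 0]; VV[2]=max(VV[2],msg_vec) then VV[2][2]++ -> VV[2]=[1, 0, 1]
Event 2: LOCAL 1: VV[1][1]++ -> VV[1]=[0, 1, 0]
Event 3: SEND 2->1: VV[2][2]++ -> VV[2]=[1, 0, 2], msg_vec=[1, 0, 2]; VV[1]=max(VV[1],msg_vec) then VV[1][1]++ -> VV[1]=[1, 2, 2]
Event 4: SEND 0->1: VV[0][0]++ -> VV[0]=[2, 0, 0], msg_vec=[2, 0, 0]; VV[1]=max(VV[1],msg_vec) then VV[1][1]++ -> VV[1]=[2, 3, 2]
Event 5: SEND 2->0: VV[2][2]++ -> VV[2]=[1, 0, 3], msg_vec=[1, 0, 3]; VV[0]=max(VV[0],msg_vec) then VV[0][0]++ -> VV[0]=[3, 0, 3]
Event 6: LOCAL 1: VV[1][1]++ -> VV[1]=[2, 4, 2]
Event 3 stamp: [1, 0, 2]
Event 6 stamp: [2, 4, 2]
[1, 0, 2] <= [2, 4, 2]? True. Equal? False. Happens-before: True

Answer: yes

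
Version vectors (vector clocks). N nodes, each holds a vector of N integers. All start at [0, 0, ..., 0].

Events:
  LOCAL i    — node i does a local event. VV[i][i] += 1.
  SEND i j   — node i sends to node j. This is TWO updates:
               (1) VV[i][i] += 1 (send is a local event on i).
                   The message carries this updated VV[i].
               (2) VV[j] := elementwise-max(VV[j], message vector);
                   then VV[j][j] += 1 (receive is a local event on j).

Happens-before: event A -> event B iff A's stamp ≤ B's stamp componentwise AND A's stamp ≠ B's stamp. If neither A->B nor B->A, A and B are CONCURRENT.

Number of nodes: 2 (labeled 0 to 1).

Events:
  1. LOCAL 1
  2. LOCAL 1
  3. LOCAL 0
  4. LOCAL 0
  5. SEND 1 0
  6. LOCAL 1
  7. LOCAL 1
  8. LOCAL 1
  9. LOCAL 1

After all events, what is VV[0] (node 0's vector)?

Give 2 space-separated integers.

Answer: 3 3

Derivation:
Initial: VV[0]=[0, 0]
Initial: VV[1]=[0, 0]
Event 1: LOCAL 1: VV[1][1]++ -> VV[1]=[0, 1]
Event 2: LOCAL 1: VV[1][1]++ -> VV[1]=[0, 2]
Event 3: LOCAL 0: VV[0][0]++ -> VV[0]=[1, 0]
Event 4: LOCAL 0: VV[0][0]++ -> VV[0]=[2, 0]
Event 5: SEND 1->0: VV[1][1]++ -> VV[1]=[0, 3], msg_vec=[0, 3]; VV[0]=max(VV[0],msg_vec) then VV[0][0]++ -> VV[0]=[3, 3]
Event 6: LOCAL 1: VV[1][1]++ -> VV[1]=[0, 4]
Event 7: LOCAL 1: VV[1][1]++ -> VV[1]=[0, 5]
Event 8: LOCAL 1: VV[1][1]++ -> VV[1]=[0, 6]
Event 9: LOCAL 1: VV[1][1]++ -> VV[1]=[0, 7]
Final vectors: VV[0]=[3, 3]; VV[1]=[0, 7]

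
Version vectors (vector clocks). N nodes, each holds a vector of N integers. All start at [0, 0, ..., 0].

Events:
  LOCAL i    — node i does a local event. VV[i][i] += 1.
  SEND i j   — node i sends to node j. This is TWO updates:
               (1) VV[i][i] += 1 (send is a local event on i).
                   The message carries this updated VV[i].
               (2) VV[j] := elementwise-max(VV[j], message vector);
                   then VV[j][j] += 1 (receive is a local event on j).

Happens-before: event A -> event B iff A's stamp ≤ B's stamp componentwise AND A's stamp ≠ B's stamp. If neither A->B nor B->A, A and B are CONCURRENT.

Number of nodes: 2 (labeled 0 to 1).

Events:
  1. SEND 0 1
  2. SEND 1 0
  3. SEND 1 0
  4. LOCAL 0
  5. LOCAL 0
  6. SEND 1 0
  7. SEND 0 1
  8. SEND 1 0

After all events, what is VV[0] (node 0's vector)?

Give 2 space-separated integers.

Initial: VV[0]=[0, 0]
Initial: VV[1]=[0, 0]
Event 1: SEND 0->1: VV[0][0]++ -> VV[0]=[1, 0], msg_vec=[1, 0]; VV[1]=max(VV[1],msg_vec) then VV[1][1]++ -> VV[1]=[1, 1]
Event 2: SEND 1->0: VV[1][1]++ -> VV[1]=[1, 2], msg_vec=[1, 2]; VV[0]=max(VV[0],msg_vec) then VV[0][0]++ -> VV[0]=[2, 2]
Event 3: SEND 1->0: VV[1][1]++ -> VV[1]=[1, 3], msg_vec=[1, 3]; VV[0]=max(VV[0],msg_vec) then VV[0][0]++ -> VV[0]=[3, 3]
Event 4: LOCAL 0: VV[0][0]++ -> VV[0]=[4, 3]
Event 5: LOCAL 0: VV[0][0]++ -> VV[0]=[5, 3]
Event 6: SEND 1->0: VV[1][1]++ -> VV[1]=[1, 4], msg_vec=[1, 4]; VV[0]=max(VV[0],msg_vec) then VV[0][0]++ -> VV[0]=[6, 4]
Event 7: SEND 0->1: VV[0][0]++ -> VV[0]=[7, 4], msg_vec=[7, 4]; VV[1]=max(VV[1],msg_vec) then VV[1][1]++ -> VV[1]=[7, 5]
Event 8: SEND 1->0: VV[1][1]++ -> VV[1]=[7, 6], msg_vec=[7, 6]; VV[0]=max(VV[0],msg_vec) then VV[0][0]++ -> VV[0]=[8, 6]
Final vectors: VV[0]=[8, 6]; VV[1]=[7, 6]

Answer: 8 6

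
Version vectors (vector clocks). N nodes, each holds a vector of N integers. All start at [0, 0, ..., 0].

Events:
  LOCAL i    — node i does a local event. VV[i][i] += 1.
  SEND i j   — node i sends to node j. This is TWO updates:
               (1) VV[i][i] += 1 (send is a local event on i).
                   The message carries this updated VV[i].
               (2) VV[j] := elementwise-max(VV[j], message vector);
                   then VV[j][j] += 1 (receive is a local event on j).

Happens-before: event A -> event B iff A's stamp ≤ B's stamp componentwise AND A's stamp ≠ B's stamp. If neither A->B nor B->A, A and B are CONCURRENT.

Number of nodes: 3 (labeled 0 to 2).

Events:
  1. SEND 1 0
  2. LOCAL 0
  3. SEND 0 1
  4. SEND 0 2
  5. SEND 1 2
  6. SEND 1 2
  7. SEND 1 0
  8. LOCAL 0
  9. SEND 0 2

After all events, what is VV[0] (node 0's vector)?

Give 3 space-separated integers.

Initial: VV[0]=[0, 0, 0]
Initial: VV[1]=[0, 0, 0]
Initial: VV[2]=[0, 0, 0]
Event 1: SEND 1->0: VV[1][1]++ -> VV[1]=[0, 1, 0], msg_vec=[0, 1, 0]; VV[0]=max(VV[0],msg_vec) then VV[0][0]++ -> VV[0]=[1, 1, 0]
Event 2: LOCAL 0: VV[0][0]++ -> VV[0]=[2, 1, 0]
Event 3: SEND 0->1: VV[0][0]++ -> VV[0]=[3, 1, 0], msg_vec=[3, 1, 0]; VV[1]=max(VV[1],msg_vec) then VV[1][1]++ -> VV[1]=[3, 2, 0]
Event 4: SEND 0->2: VV[0][0]++ -> VV[0]=[4, 1, 0], msg_vec=[4, 1, 0]; VV[2]=max(VV[2],msg_vec) then VV[2][2]++ -> VV[2]=[4, 1, 1]
Event 5: SEND 1->2: VV[1][1]++ -> VV[1]=[3, 3, 0], msg_vec=[3, 3, 0]; VV[2]=max(VV[2],msg_vec) then VV[2][2]++ -> VV[2]=[4, 3, 2]
Event 6: SEND 1->2: VV[1][1]++ -> VV[1]=[3, 4, 0], msg_vec=[3, 4, 0]; VV[2]=max(VV[2],msg_vec) then VV[2][2]++ -> VV[2]=[4, 4, 3]
Event 7: SEND 1->0: VV[1][1]++ -> VV[1]=[3, 5, 0], msg_vec=[3, 5, 0]; VV[0]=max(VV[0],msg_vec) then VV[0][0]++ -> VV[0]=[5, 5, 0]
Event 8: LOCAL 0: VV[0][0]++ -> VV[0]=[6, 5, 0]
Event 9: SEND 0->2: VV[0][0]++ -> VV[0]=[7, 5, 0], msg_vec=[7, 5, 0]; VV[2]=max(VV[2],msg_vec) then VV[2][2]++ -> VV[2]=[7, 5, 4]
Final vectors: VV[0]=[7, 5, 0]; VV[1]=[3, 5, 0]; VV[2]=[7, 5, 4]

Answer: 7 5 0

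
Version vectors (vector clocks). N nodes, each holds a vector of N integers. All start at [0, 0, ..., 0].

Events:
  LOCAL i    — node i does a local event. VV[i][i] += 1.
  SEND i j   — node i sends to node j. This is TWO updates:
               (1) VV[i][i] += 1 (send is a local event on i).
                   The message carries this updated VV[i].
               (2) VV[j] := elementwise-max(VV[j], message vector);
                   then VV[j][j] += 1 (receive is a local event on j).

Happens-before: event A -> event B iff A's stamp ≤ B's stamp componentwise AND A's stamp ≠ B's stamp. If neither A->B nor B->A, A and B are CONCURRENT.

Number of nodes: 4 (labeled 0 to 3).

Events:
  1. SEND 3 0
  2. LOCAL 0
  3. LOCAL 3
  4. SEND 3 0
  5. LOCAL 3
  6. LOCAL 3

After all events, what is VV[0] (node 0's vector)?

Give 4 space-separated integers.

Answer: 3 0 0 3

Derivation:
Initial: VV[0]=[0, 0, 0, 0]
Initial: VV[1]=[0, 0, 0, 0]
Initial: VV[2]=[0, 0, 0, 0]
Initial: VV[3]=[0, 0, 0, 0]
Event 1: SEND 3->0: VV[3][3]++ -> VV[3]=[0, 0, 0, 1], msg_vec=[0, 0, 0, 1]; VV[0]=max(VV[0],msg_vec) then VV[0][0]++ -> VV[0]=[1, 0, 0, 1]
Event 2: LOCAL 0: VV[0][0]++ -> VV[0]=[2, 0, 0, 1]
Event 3: LOCAL 3: VV[3][3]++ -> VV[3]=[0, 0, 0, 2]
Event 4: SEND 3->0: VV[3][3]++ -> VV[3]=[0, 0, 0, 3], msg_vec=[0, 0, 0, 3]; VV[0]=max(VV[0],msg_vec) then VV[0][0]++ -> VV[0]=[3, 0, 0, 3]
Event 5: LOCAL 3: VV[3][3]++ -> VV[3]=[0, 0, 0, 4]
Event 6: LOCAL 3: VV[3][3]++ -> VV[3]=[0, 0, 0, 5]
Final vectors: VV[0]=[3, 0, 0, 3]; VV[1]=[0, 0, 0, 0]; VV[2]=[0, 0, 0, 0]; VV[3]=[0, 0, 0, 5]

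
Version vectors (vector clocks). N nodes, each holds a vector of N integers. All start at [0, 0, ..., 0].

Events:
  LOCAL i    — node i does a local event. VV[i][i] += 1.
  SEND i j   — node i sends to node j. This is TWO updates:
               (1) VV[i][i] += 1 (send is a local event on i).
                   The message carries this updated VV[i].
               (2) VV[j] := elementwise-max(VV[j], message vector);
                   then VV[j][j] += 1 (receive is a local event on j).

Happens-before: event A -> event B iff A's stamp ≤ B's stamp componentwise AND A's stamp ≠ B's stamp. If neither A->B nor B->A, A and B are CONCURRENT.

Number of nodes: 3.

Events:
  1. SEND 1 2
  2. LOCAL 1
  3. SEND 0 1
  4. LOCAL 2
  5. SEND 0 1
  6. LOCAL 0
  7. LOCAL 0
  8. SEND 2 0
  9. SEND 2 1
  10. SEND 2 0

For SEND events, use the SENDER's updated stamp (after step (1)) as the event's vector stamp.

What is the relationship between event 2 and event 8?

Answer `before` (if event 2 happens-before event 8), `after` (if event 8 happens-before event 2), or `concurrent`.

Initial: VV[0]=[0, 0, 0]
Initial: VV[1]=[0, 0, 0]
Initial: VV[2]=[0, 0, 0]
Event 1: SEND 1->2: VV[1][1]++ -> VV[1]=[0, 1, 0], msg_vec=[0, 1, 0]; VV[2]=max(VV[2],msg_vec) then VV[2][2]++ -> VV[2]=[0, 1, 1]
Event 2: LOCAL 1: VV[1][1]++ -> VV[1]=[0, 2, 0]
Event 3: SEND 0->1: VV[0][0]++ -> VV[0]=[1, 0, 0], msg_vec=[1, 0, 0]; VV[1]=max(VV[1],msg_vec) then VV[1][1]++ -> VV[1]=[1, 3, 0]
Event 4: LOCAL 2: VV[2][2]++ -> VV[2]=[0, 1, 2]
Event 5: SEND 0->1: VV[0][0]++ -> VV[0]=[2, 0, 0], msg_vec=[2, 0, 0]; VV[1]=max(VV[1],msg_vec) then VV[1][1]++ -> VV[1]=[2, 4, 0]
Event 6: LOCAL 0: VV[0][0]++ -> VV[0]=[3, 0, 0]
Event 7: LOCAL 0: VV[0][0]++ -> VV[0]=[4, 0, 0]
Event 8: SEND 2->0: VV[2][2]++ -> VV[2]=[0, 1, 3], msg_vec=[0, 1, 3]; VV[0]=max(VV[0],msg_vec) then VV[0][0]++ -> VV[0]=[5, 1, 3]
Event 9: SEND 2->1: VV[2][2]++ -> VV[2]=[0, 1, 4], msg_vec=[0, 1, 4]; VV[1]=max(VV[1],msg_vec) then VV[1][1]++ -> VV[1]=[2, 5, 4]
Event 10: SEND 2->0: VV[2][2]++ -> VV[2]=[0, 1, 5], msg_vec=[0, 1, 5]; VV[0]=max(VV[0],msg_vec) then VV[0][0]++ -> VV[0]=[6, 1, 5]
Event 2 stamp: [0, 2, 0]
Event 8 stamp: [0, 1, 3]
[0, 2, 0] <= [0, 1, 3]? False
[0, 1, 3] <= [0, 2, 0]? False
Relation: concurrent

Answer: concurrent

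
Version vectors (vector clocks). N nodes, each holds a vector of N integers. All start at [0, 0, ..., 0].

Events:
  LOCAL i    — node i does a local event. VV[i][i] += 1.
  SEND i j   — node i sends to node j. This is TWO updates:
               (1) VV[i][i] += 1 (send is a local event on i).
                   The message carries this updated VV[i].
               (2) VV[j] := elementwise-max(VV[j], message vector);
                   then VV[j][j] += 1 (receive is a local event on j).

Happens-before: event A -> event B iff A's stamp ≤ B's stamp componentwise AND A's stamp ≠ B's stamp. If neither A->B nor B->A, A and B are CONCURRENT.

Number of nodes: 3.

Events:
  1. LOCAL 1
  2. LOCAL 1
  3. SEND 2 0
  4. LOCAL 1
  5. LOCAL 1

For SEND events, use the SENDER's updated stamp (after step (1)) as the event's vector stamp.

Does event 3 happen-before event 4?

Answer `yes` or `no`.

Initial: VV[0]=[0, 0, 0]
Initial: VV[1]=[0, 0, 0]
Initial: VV[2]=[0, 0, 0]
Event 1: LOCAL 1: VV[1][1]++ -> VV[1]=[0, 1, 0]
Event 2: LOCAL 1: VV[1][1]++ -> VV[1]=[0, 2, 0]
Event 3: SEND 2->0: VV[2][2]++ -> VV[2]=[0, 0, 1], msg_vec=[0, 0, 1]; VV[0]=max(VV[0],msg_vec) then VV[0][0]++ -> VV[0]=[1, 0, 1]
Event 4: LOCAL 1: VV[1][1]++ -> VV[1]=[0, 3, 0]
Event 5: LOCAL 1: VV[1][1]++ -> VV[1]=[0, 4, 0]
Event 3 stamp: [0, 0, 1]
Event 4 stamp: [0, 3, 0]
[0, 0, 1] <= [0, 3, 0]? False. Equal? False. Happens-before: False

Answer: no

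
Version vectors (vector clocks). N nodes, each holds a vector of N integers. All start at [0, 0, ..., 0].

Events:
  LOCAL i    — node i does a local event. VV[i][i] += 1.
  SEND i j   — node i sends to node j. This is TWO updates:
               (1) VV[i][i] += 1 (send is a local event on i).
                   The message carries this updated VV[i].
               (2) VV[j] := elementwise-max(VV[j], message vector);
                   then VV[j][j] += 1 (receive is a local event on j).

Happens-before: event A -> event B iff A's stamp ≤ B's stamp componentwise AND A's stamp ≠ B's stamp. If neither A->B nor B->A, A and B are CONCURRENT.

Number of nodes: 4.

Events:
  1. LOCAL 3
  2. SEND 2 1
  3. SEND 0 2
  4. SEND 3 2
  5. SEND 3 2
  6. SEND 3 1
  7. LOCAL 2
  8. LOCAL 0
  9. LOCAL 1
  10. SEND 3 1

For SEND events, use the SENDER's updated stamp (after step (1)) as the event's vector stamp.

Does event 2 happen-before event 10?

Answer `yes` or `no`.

Answer: no

Derivation:
Initial: VV[0]=[0, 0, 0, 0]
Initial: VV[1]=[0, 0, 0, 0]
Initial: VV[2]=[0, 0, 0, 0]
Initial: VV[3]=[0, 0, 0, 0]
Event 1: LOCAL 3: VV[3][3]++ -> VV[3]=[0, 0, 0, 1]
Event 2: SEND 2->1: VV[2][2]++ -> VV[2]=[0, 0, 1, 0], msg_vec=[0, 0, 1, 0]; VV[1]=max(VV[1],msg_vec) then VV[1][1]++ -> VV[1]=[0, 1, 1, 0]
Event 3: SEND 0->2: VV[0][0]++ -> VV[0]=[1, 0, 0, 0], msg_vec=[1, 0, 0, 0]; VV[2]=max(VV[2],msg_vec) then VV[2][2]++ -> VV[2]=[1, 0, 2, 0]
Event 4: SEND 3->2: VV[3][3]++ -> VV[3]=[0, 0, 0, 2], msg_vec=[0, 0, 0, 2]; VV[2]=max(VV[2],msg_vec) then VV[2][2]++ -> VV[2]=[1, 0, 3, 2]
Event 5: SEND 3->2: VV[3][3]++ -> VV[3]=[0, 0, 0, 3], msg_vec=[0, 0, 0, 3]; VV[2]=max(VV[2],msg_vec) then VV[2][2]++ -> VV[2]=[1, 0, 4, 3]
Event 6: SEND 3->1: VV[3][3]++ -> VV[3]=[0, 0, 0, 4], msg_vec=[0, 0, 0, 4]; VV[1]=max(VV[1],msg_vec) then VV[1][1]++ -> VV[1]=[0, 2, 1, 4]
Event 7: LOCAL 2: VV[2][2]++ -> VV[2]=[1, 0, 5, 3]
Event 8: LOCAL 0: VV[0][0]++ -> VV[0]=[2, 0, 0, 0]
Event 9: LOCAL 1: VV[1][1]++ -> VV[1]=[0, 3, 1, 4]
Event 10: SEND 3->1: VV[3][3]++ -> VV[3]=[0, 0, 0, 5], msg_vec=[0, 0, 0, 5]; VV[1]=max(VV[1],msg_vec) then VV[1][1]++ -> VV[1]=[0, 4, 1, 5]
Event 2 stamp: [0, 0, 1, 0]
Event 10 stamp: [0, 0, 0, 5]
[0, 0, 1, 0] <= [0, 0, 0, 5]? False. Equal? False. Happens-before: False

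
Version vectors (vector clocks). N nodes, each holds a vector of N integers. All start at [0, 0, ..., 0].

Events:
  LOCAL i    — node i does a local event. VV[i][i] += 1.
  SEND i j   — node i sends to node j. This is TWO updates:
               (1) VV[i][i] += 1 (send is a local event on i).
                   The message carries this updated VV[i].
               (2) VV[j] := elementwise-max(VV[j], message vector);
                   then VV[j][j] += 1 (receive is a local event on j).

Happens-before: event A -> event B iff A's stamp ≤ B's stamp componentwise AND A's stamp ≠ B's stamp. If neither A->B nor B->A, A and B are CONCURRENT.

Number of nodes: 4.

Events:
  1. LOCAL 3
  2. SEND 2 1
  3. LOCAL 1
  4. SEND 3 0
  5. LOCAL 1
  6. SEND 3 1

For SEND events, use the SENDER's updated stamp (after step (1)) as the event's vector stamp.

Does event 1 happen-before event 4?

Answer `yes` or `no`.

Initial: VV[0]=[0, 0, 0, 0]
Initial: VV[1]=[0, 0, 0, 0]
Initial: VV[2]=[0, 0, 0, 0]
Initial: VV[3]=[0, 0, 0, 0]
Event 1: LOCAL 3: VV[3][3]++ -> VV[3]=[0, 0, 0, 1]
Event 2: SEND 2->1: VV[2][2]++ -> VV[2]=[0, 0, 1, 0], msg_vec=[0, 0, 1, 0]; VV[1]=max(VV[1],msg_vec) then VV[1][1]++ -> VV[1]=[0, 1, 1, 0]
Event 3: LOCAL 1: VV[1][1]++ -> VV[1]=[0, 2, 1, 0]
Event 4: SEND 3->0: VV[3][3]++ -> VV[3]=[0, 0, 0, 2], msg_vec=[0, 0, 0, 2]; VV[0]=max(VV[0],msg_vec) then VV[0][0]++ -> VV[0]=[1, 0, 0, 2]
Event 5: LOCAL 1: VV[1][1]++ -> VV[1]=[0, 3, 1, 0]
Event 6: SEND 3->1: VV[3][3]++ -> VV[3]=[0, 0, 0, 3], msg_vec=[0, 0, 0, 3]; VV[1]=max(VV[1],msg_vec) then VV[1][1]++ -> VV[1]=[0, 4, 1, 3]
Event 1 stamp: [0, 0, 0, 1]
Event 4 stamp: [0, 0, 0, 2]
[0, 0, 0, 1] <= [0, 0, 0, 2]? True. Equal? False. Happens-before: True

Answer: yes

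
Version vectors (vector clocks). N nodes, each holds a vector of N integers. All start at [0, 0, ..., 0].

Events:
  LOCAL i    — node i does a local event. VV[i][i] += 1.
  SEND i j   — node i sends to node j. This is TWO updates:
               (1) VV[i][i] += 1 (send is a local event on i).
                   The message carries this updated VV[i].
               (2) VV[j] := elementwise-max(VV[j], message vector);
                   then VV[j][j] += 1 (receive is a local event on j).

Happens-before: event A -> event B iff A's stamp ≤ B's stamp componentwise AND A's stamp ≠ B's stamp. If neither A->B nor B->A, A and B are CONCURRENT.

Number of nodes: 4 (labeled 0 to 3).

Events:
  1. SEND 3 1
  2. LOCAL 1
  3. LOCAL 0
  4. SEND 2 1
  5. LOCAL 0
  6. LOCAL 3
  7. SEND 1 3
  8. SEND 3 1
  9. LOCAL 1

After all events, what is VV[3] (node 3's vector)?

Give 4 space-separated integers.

Initial: VV[0]=[0, 0, 0, 0]
Initial: VV[1]=[0, 0, 0, 0]
Initial: VV[2]=[0, 0, 0, 0]
Initial: VV[3]=[0, 0, 0, 0]
Event 1: SEND 3->1: VV[3][3]++ -> VV[3]=[0, 0, 0, 1], msg_vec=[0, 0, 0, 1]; VV[1]=max(VV[1],msg_vec) then VV[1][1]++ -> VV[1]=[0, 1, 0, 1]
Event 2: LOCAL 1: VV[1][1]++ -> VV[1]=[0, 2, 0, 1]
Event 3: LOCAL 0: VV[0][0]++ -> VV[0]=[1, 0, 0, 0]
Event 4: SEND 2->1: VV[2][2]++ -> VV[2]=[0, 0, 1, 0], msg_vec=[0, 0, 1, 0]; VV[1]=max(VV[1],msg_vec) then VV[1][1]++ -> VV[1]=[0, 3, 1, 1]
Event 5: LOCAL 0: VV[0][0]++ -> VV[0]=[2, 0, 0, 0]
Event 6: LOCAL 3: VV[3][3]++ -> VV[3]=[0, 0, 0, 2]
Event 7: SEND 1->3: VV[1][1]++ -> VV[1]=[0, 4, 1, 1], msg_vec=[0, 4, 1, 1]; VV[3]=max(VV[3],msg_vec) then VV[3][3]++ -> VV[3]=[0, 4, 1, 3]
Event 8: SEND 3->1: VV[3][3]++ -> VV[3]=[0, 4, 1, 4], msg_vec=[0, 4, 1, 4]; VV[1]=max(VV[1],msg_vec) then VV[1][1]++ -> VV[1]=[0, 5, 1, 4]
Event 9: LOCAL 1: VV[1][1]++ -> VV[1]=[0, 6, 1, 4]
Final vectors: VV[0]=[2, 0, 0, 0]; VV[1]=[0, 6, 1, 4]; VV[2]=[0, 0, 1, 0]; VV[3]=[0, 4, 1, 4]

Answer: 0 4 1 4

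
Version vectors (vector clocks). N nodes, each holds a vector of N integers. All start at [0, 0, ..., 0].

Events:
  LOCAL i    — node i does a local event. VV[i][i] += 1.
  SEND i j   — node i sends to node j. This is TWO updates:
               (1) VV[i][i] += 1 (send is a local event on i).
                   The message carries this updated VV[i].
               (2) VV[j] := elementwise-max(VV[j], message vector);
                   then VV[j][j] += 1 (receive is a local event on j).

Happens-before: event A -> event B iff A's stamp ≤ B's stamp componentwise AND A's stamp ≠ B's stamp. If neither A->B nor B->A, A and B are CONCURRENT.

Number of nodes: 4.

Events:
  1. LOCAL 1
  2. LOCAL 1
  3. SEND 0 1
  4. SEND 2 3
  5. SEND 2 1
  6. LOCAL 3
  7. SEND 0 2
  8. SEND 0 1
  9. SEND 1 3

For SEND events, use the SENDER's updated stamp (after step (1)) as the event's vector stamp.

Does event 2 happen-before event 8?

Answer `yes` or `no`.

Initial: VV[0]=[0, 0, 0, 0]
Initial: VV[1]=[0, 0, 0, 0]
Initial: VV[2]=[0, 0, 0, 0]
Initial: VV[3]=[0, 0, 0, 0]
Event 1: LOCAL 1: VV[1][1]++ -> VV[1]=[0, 1, 0, 0]
Event 2: LOCAL 1: VV[1][1]++ -> VV[1]=[0, 2, 0, 0]
Event 3: SEND 0->1: VV[0][0]++ -> VV[0]=[1, 0, 0, 0], msg_vec=[1, 0, 0, 0]; VV[1]=max(VV[1],msg_vec) then VV[1][1]++ -> VV[1]=[1, 3, 0, 0]
Event 4: SEND 2->3: VV[2][2]++ -> VV[2]=[0, 0, 1, 0], msg_vec=[0, 0, 1, 0]; VV[3]=max(VV[3],msg_vec) then VV[3][3]++ -> VV[3]=[0, 0, 1, 1]
Event 5: SEND 2->1: VV[2][2]++ -> VV[2]=[0, 0, 2, 0], msg_vec=[0, 0, 2, 0]; VV[1]=max(VV[1],msg_vec) then VV[1][1]++ -> VV[1]=[1, 4, 2, 0]
Event 6: LOCAL 3: VV[3][3]++ -> VV[3]=[0, 0, 1, 2]
Event 7: SEND 0->2: VV[0][0]++ -> VV[0]=[2, 0, 0, 0], msg_vec=[2, 0, 0, 0]; VV[2]=max(VV[2],msg_vec) then VV[2][2]++ -> VV[2]=[2, 0, 3, 0]
Event 8: SEND 0->1: VV[0][0]++ -> VV[0]=[3, 0, 0, 0], msg_vec=[3, 0, 0, 0]; VV[1]=max(VV[1],msg_vec) then VV[1][1]++ -> VV[1]=[3, 5, 2, 0]
Event 9: SEND 1->3: VV[1][1]++ -> VV[1]=[3, 6, 2, 0], msg_vec=[3, 6, 2, 0]; VV[3]=max(VV[3],msg_vec) then VV[3][3]++ -> VV[3]=[3, 6, 2, 3]
Event 2 stamp: [0, 2, 0, 0]
Event 8 stamp: [3, 0, 0, 0]
[0, 2, 0, 0] <= [3, 0, 0, 0]? False. Equal? False. Happens-before: False

Answer: no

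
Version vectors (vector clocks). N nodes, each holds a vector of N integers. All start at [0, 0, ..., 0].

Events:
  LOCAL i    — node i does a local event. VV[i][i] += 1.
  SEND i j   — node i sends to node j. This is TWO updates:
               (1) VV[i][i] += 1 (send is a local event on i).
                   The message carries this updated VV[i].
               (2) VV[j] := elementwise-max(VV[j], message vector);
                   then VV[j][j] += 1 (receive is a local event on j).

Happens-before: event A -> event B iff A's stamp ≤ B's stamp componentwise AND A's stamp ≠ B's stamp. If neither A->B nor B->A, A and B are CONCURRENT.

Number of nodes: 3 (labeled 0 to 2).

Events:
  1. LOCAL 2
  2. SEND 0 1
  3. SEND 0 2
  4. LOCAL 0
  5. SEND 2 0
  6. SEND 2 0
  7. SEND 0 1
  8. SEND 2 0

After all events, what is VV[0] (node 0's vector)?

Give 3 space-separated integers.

Answer: 7 0 5

Derivation:
Initial: VV[0]=[0, 0, 0]
Initial: VV[1]=[0, 0, 0]
Initial: VV[2]=[0, 0, 0]
Event 1: LOCAL 2: VV[2][2]++ -> VV[2]=[0, 0, 1]
Event 2: SEND 0->1: VV[0][0]++ -> VV[0]=[1, 0, 0], msg_vec=[1, 0, 0]; VV[1]=max(VV[1],msg_vec) then VV[1][1]++ -> VV[1]=[1, 1, 0]
Event 3: SEND 0->2: VV[0][0]++ -> VV[0]=[2, 0, 0], msg_vec=[2, 0, 0]; VV[2]=max(VV[2],msg_vec) then VV[2][2]++ -> VV[2]=[2, 0, 2]
Event 4: LOCAL 0: VV[0][0]++ -> VV[0]=[3, 0, 0]
Event 5: SEND 2->0: VV[2][2]++ -> VV[2]=[2, 0, 3], msg_vec=[2, 0, 3]; VV[0]=max(VV[0],msg_vec) then VV[0][0]++ -> VV[0]=[4, 0, 3]
Event 6: SEND 2->0: VV[2][2]++ -> VV[2]=[2, 0, 4], msg_vec=[2, 0, 4]; VV[0]=max(VV[0],msg_vec) then VV[0][0]++ -> VV[0]=[5, 0, 4]
Event 7: SEND 0->1: VV[0][0]++ -> VV[0]=[6, 0, 4], msg_vec=[6, 0, 4]; VV[1]=max(VV[1],msg_vec) then VV[1][1]++ -> VV[1]=[6, 2, 4]
Event 8: SEND 2->0: VV[2][2]++ -> VV[2]=[2, 0, 5], msg_vec=[2, 0, 5]; VV[0]=max(VV[0],msg_vec) then VV[0][0]++ -> VV[0]=[7, 0, 5]
Final vectors: VV[0]=[7, 0, 5]; VV[1]=[6, 2, 4]; VV[2]=[2, 0, 5]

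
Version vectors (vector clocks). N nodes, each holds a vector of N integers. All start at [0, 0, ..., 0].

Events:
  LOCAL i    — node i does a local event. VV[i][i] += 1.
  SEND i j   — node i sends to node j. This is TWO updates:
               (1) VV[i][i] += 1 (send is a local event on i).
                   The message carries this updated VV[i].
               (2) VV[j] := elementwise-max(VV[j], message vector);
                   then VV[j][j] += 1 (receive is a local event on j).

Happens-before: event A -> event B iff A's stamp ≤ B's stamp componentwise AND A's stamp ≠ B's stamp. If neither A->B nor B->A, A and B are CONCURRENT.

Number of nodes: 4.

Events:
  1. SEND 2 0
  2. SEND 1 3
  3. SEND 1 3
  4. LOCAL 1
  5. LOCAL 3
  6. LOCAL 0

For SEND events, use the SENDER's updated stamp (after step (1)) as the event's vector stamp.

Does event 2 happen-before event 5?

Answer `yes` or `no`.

Answer: yes

Derivation:
Initial: VV[0]=[0, 0, 0, 0]
Initial: VV[1]=[0, 0, 0, 0]
Initial: VV[2]=[0, 0, 0, 0]
Initial: VV[3]=[0, 0, 0, 0]
Event 1: SEND 2->0: VV[2][2]++ -> VV[2]=[0, 0, 1, 0], msg_vec=[0, 0, 1, 0]; VV[0]=max(VV[0],msg_vec) then VV[0][0]++ -> VV[0]=[1, 0, 1, 0]
Event 2: SEND 1->3: VV[1][1]++ -> VV[1]=[0, 1, 0, 0], msg_vec=[0, 1, 0, 0]; VV[3]=max(VV[3],msg_vec) then VV[3][3]++ -> VV[3]=[0, 1, 0, 1]
Event 3: SEND 1->3: VV[1][1]++ -> VV[1]=[0, 2, 0, 0], msg_vec=[0, 2, 0, 0]; VV[3]=max(VV[3],msg_vec) then VV[3][3]++ -> VV[3]=[0, 2, 0, 2]
Event 4: LOCAL 1: VV[1][1]++ -> VV[1]=[0, 3, 0, 0]
Event 5: LOCAL 3: VV[3][3]++ -> VV[3]=[0, 2, 0, 3]
Event 6: LOCAL 0: VV[0][0]++ -> VV[0]=[2, 0, 1, 0]
Event 2 stamp: [0, 1, 0, 0]
Event 5 stamp: [0, 2, 0, 3]
[0, 1, 0, 0] <= [0, 2, 0, 3]? True. Equal? False. Happens-before: True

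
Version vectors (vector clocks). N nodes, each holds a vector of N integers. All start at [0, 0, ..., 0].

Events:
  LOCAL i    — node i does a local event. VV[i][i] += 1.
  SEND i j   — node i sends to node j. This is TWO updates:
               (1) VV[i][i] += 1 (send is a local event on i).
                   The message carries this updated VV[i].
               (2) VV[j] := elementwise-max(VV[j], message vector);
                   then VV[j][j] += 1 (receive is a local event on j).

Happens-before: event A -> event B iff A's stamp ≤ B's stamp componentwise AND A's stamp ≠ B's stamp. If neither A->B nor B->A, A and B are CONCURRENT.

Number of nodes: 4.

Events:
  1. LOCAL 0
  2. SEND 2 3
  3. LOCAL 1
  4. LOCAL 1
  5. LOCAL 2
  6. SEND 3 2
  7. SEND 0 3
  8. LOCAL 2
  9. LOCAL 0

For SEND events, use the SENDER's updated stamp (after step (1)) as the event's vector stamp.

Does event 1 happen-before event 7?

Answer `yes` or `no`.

Answer: yes

Derivation:
Initial: VV[0]=[0, 0, 0, 0]
Initial: VV[1]=[0, 0, 0, 0]
Initial: VV[2]=[0, 0, 0, 0]
Initial: VV[3]=[0, 0, 0, 0]
Event 1: LOCAL 0: VV[0][0]++ -> VV[0]=[1, 0, 0, 0]
Event 2: SEND 2->3: VV[2][2]++ -> VV[2]=[0, 0, 1, 0], msg_vec=[0, 0, 1, 0]; VV[3]=max(VV[3],msg_vec) then VV[3][3]++ -> VV[3]=[0, 0, 1, 1]
Event 3: LOCAL 1: VV[1][1]++ -> VV[1]=[0, 1, 0, 0]
Event 4: LOCAL 1: VV[1][1]++ -> VV[1]=[0, 2, 0, 0]
Event 5: LOCAL 2: VV[2][2]++ -> VV[2]=[0, 0, 2, 0]
Event 6: SEND 3->2: VV[3][3]++ -> VV[3]=[0, 0, 1, 2], msg_vec=[0, 0, 1, 2]; VV[2]=max(VV[2],msg_vec) then VV[2][2]++ -> VV[2]=[0, 0, 3, 2]
Event 7: SEND 0->3: VV[0][0]++ -> VV[0]=[2, 0, 0, 0], msg_vec=[2, 0, 0, 0]; VV[3]=max(VV[3],msg_vec) then VV[3][3]++ -> VV[3]=[2, 0, 1, 3]
Event 8: LOCAL 2: VV[2][2]++ -> VV[2]=[0, 0, 4, 2]
Event 9: LOCAL 0: VV[0][0]++ -> VV[0]=[3, 0, 0, 0]
Event 1 stamp: [1, 0, 0, 0]
Event 7 stamp: [2, 0, 0, 0]
[1, 0, 0, 0] <= [2, 0, 0, 0]? True. Equal? False. Happens-before: True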